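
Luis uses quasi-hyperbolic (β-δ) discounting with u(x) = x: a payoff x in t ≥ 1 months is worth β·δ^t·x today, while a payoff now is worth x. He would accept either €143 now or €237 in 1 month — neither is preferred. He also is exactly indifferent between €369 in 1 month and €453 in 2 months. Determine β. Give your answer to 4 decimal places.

β ≈ 0.7407

From the later pair, β·δ^1·369 = β·δ^2·453; dividing through, δ = 369/453 = 0.81457.
Now use the now-vs-future pair: 143 = β·δ·237 gives β = 143/(0.81457·237) ≈ 0.7407.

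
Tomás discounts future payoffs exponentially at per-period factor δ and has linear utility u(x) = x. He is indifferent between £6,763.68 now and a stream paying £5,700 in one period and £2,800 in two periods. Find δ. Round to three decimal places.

δ ≈ 0.840

The stream is worth 5700δ + 2800δ² today, so 5700δ + 2800δ² = 6763.68.
That is, 2800δ² + 5700δ − 6763.68 = 0, a quadratic in δ.
The positive root is δ = [−5700 + √(5700² + 4·2800·6763.68)] / (2·2800) = (−5700 + 10404.000)/5600 ≈ 0.840.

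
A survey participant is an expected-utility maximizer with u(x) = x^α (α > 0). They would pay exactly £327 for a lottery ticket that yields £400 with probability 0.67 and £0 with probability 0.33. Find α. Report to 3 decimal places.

α ≈ 1.987

The lottery's expected utility is 0.67·u(400) + 0.33·u(0) = 0.67·400^α (since u(0) = 0 for α > 0).
Indifference: 327^α = 0.67·400^α, so (327/400)^α = 0.67.
α = ln(0.67) / ln(327/400) = -0.400478/-0.201504 ≈ 1.987.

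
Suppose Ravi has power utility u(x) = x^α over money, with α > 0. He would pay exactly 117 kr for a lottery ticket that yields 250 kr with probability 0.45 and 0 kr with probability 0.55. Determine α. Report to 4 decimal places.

The lottery's expected utility is 0.45·u(250) + 0.55·u(0) = 0.45·250^α (since u(0) = 0 for α > 0).
Equating: 117^α = 0.45·250^α, i.e. 0.4680^α = 0.45.
Take logs: α = ln 0.45 / ln(117/250) ≈ 1.051655.

α ≈ 1.0517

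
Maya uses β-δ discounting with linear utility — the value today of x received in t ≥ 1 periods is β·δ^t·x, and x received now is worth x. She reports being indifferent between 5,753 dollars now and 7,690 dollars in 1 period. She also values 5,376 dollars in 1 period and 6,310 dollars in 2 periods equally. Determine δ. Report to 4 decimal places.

δ ≈ 0.8520

Both payoffs in the second observation are in the future, so β drops out: δ^1·5376 = δ^2·6310 ⇒ δ = 5376/6310 = 0.85198.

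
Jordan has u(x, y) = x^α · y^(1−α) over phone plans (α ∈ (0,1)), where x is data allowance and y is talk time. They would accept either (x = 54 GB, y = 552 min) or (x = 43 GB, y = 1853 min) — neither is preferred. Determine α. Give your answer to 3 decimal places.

Set the two utilities equal: 54^α·552^(1−α) = 43^α·1853^(1−α).
(54/43)^α = (1853/552)^(1−α); take logs: α·ln(54/43) = (1−α)·ln(1853/552), i.e. α·0.227784 = (1−α)·1.211013.
With A = 0.227784 and B = 1.211013: α·A = (1−α)·B, so α = B/(A+B) = 1.211013/1.438797 ≈ 0.842.

α ≈ 0.842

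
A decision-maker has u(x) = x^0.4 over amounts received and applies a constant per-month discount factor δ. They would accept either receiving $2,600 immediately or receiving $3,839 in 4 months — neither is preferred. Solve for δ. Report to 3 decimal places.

δ ≈ 0.962

The payoff in 4 months is discounted by δ^4, so u(2600) = δ^4·u(3839) and δ^4 = u(2600)/u(3839).
Since u(x) = x^0.4, δ^4 = (2600/3839)^0.4 = 0.67726^0.4 = 0.85566.
So δ = 0.85566^(1/4) ≈ 0.962.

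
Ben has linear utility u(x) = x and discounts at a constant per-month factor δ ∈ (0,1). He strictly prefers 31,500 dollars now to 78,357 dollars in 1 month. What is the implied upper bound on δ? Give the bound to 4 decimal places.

Under u(x) = x this choice says 31500 > δ·78357.
So δ < 31500/78357 = 0.40201.

δ < 0.4020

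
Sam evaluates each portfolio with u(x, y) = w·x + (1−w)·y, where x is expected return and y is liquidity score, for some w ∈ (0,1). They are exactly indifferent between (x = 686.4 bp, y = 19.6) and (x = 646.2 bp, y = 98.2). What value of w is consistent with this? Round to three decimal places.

w = 0.662

u(686.4,19.6) = u(646.2,98.2) means w·686.4 + (1−w)·19.6 = w·646.2 + (1−w)·98.2.
Collecting terms: w·40.2 = (1−w)·78.6.
So w/(1−w) = 78.6/40.2 = 1.9552, giving w = 78.6/(40.2+78.6) = 0.662.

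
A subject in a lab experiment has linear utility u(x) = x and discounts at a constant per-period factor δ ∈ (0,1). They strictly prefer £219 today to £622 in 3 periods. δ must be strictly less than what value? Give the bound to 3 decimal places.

δ < 0.706

The preference means 219 > δ^3·622.
Dividing by 622: δ^3 < 0.35209. Both sides are positive, so the cube root keeps the direction.
δ < (219/622)^(1/3) ≈ 0.706.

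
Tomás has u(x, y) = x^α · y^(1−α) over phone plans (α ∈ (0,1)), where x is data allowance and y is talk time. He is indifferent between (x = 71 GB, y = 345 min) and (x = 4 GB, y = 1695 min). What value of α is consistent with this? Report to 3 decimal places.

The Cobb–Douglas utilities coincide, so 71^α·345^(1−α) = 4^α·1695^(1−α).
Taking logs: α·ln 71 + (1−α)·ln 345 = α·ln 4 + (1−α)·ln 1695, i.e. α·2.876386 = (1−α)·1.591894.
So α/(1−α) = (1.591894)/(2.876386) = 0.553435, and α = 0.553435/1.553435 ≈ 0.356.

α ≈ 0.356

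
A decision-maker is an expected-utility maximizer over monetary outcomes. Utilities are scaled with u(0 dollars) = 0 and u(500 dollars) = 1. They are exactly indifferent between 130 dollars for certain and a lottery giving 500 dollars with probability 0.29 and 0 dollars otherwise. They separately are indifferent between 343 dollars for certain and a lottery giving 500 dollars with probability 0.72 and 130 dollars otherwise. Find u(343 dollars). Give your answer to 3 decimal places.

0.801

The first gamble pins u(130 dollars): it must equal 0.29·1 + 0.71·0 = 0.29.
Then u(343 dollars) = 0.72·u(500 dollars) + 0.28·u(130 dollars) = 0.72·1.00 + 0.28·0.29 = 0.8012.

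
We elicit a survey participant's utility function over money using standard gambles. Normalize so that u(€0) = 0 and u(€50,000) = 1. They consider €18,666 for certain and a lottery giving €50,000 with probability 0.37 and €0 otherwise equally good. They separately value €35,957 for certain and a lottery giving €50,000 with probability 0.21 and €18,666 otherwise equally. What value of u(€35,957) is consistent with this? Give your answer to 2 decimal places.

From the first indifference, u(€18,666) = 0.37·u(€50,000) + 0.63·u(€0) = 0.37·1 + 0.63·0 = 0.37.
The second indifference gives u(€35,957) = 0.21·u(€50,000) + 0.79·u(€18,666) = 0.21·1.00 + 0.79·0.37 = 0.5023.

0.50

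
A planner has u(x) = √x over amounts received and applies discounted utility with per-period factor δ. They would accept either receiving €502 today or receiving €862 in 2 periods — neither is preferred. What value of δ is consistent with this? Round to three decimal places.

The payoff in 2 periods is discounted by δ^2, so u(502) = δ^2·u(862) and δ^2 = u(502)/u(862).
Since u(x) = √x, δ^2 = √(502/862) = 0.76313.
Taking the square root: δ = 0.76313^(1/2) ≈ 0.874.

δ ≈ 0.874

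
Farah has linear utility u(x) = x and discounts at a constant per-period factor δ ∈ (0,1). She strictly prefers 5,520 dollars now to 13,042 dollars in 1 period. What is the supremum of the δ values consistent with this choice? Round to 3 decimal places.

Under u(x) = x this choice says 5520 > δ·13042.
Dividing through by 13042 gives δ < 0.42325.

δ < 0.423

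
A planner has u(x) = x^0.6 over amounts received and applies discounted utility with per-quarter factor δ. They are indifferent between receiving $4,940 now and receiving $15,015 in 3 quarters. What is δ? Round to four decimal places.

The payoff in 3 quarters is discounted by δ^3, so u(4940) = δ^3·u(15015) and δ^3 = u(4940)/u(15015).
With u(x) = x^0.6: δ^3 = 4940^0.6/15015^0.6 = (4940/15015)^0.6 = 0.51324.
Hence δ = (0.51324)^(1/3) = 0.800646.

δ ≈ 0.8006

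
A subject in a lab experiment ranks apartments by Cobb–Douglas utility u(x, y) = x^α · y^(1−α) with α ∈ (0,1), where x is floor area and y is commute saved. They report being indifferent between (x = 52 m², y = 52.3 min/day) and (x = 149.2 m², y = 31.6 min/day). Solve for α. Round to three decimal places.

Indifference: 52^α · 52.3^(1−α) = 149.2^α · 31.6^(1−α).
Taking logs: α·ln 52 + (1−α)·ln 52.3 = α·ln 149.2 + (1−α)·ln 31.6, i.e. α·-1.054044 = (1−α)·-0.503839.
With A = -1.054044 and B = -0.503839: α·A = (1−α)·B, so α = B/(A+B) = -0.503839/-1.557883 ≈ 0.323.

α ≈ 0.323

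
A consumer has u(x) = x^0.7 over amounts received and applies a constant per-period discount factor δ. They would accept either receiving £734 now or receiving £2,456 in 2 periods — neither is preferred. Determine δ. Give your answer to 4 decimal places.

δ ≈ 0.6553

The payoff in 2 periods is discounted by δ^2, so u(734) = δ^2·u(2456) and δ^2 = u(734)/u(2456).
With u(x) = x^0.7: δ^2 = 734^0.7/2456^0.7 = (734/2456)^0.7 = 0.42937.
So δ = 0.42937^(1/2) ≈ 0.6553.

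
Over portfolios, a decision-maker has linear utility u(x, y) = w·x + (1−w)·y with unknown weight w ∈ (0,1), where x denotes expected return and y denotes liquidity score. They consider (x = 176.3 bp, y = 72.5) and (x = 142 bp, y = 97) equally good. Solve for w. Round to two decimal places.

Equating utilities: w·176.3 + (1−w)·72.5 = w·142 + (1−w)·97.
Collecting terms: w·34.3 = (1−w)·24.5.
Hence w = 24.5/(34.3+24.5) = 24.5/58.8 = 0.42.

w = 0.42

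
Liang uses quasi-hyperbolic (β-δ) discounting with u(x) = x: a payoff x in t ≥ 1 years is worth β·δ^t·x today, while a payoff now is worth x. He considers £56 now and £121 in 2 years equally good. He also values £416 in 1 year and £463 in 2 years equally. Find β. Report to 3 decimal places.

β ≈ 0.573

Both payoffs in the second observation are in the future, so β drops out: δ^1·416 = δ^2·463 ⇒ δ = 416/463 = 0.89849.
Now use the now-vs-future pair: 56 = β·δ^2·121 gives β = 56/(0.80728·121) ≈ 0.573.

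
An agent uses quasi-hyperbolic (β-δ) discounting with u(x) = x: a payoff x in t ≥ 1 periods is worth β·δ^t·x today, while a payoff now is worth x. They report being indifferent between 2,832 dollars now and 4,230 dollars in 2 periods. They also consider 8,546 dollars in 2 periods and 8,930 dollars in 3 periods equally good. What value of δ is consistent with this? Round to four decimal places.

δ ≈ 0.9570

Both payoffs in the second observation are in the future, so β drops out: δ^2·8546 = δ^3·8930 ⇒ δ = 8546/8930 = 0.95700.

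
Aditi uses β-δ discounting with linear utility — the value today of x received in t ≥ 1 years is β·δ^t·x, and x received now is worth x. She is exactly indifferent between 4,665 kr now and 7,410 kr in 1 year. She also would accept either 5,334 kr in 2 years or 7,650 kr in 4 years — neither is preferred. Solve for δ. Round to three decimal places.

From the later pair, β·δ^2·5334 = β·δ^4·7650; dividing through, δ^2 = 5334/7650 = 0.69725, so δ = 0.83502.

δ ≈ 0.835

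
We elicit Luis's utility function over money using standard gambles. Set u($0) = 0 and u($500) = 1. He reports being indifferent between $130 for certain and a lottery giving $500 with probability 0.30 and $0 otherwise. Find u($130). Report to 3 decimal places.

The indifference gives u($130) = 0.30·u($500) + 0.70·u($0) = 0.30·1 + 0.70·0 = 0.30.

0.300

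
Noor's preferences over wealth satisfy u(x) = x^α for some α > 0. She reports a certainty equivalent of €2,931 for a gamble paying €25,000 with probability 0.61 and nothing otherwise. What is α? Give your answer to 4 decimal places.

α ≈ 0.2306

Since u(0) = 0, the lottery's EU is 0.61·25000^α.
Equating: 2931^α = 0.61·25000^α, i.e. 0.1172^α = 0.61.
Taking logs: α·ln(2931/25000) = ln(0.61), so α = -0.4942963 / -2.1435322 ≈ 0.2306.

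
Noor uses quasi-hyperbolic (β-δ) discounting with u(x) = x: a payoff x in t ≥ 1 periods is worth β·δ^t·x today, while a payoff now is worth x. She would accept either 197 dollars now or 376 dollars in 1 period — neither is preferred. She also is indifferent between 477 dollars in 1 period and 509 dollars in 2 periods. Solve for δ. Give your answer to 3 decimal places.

δ ≈ 0.937

From the later pair, β·δ^1·477 = β·δ^2·509; dividing through, δ = 477/509 = 0.93713.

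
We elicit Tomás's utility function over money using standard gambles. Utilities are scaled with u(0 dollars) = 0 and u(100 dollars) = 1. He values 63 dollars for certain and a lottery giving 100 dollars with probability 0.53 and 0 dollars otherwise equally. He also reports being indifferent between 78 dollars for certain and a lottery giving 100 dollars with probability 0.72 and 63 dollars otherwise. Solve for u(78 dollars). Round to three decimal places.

0.868

From the first indifference, u(63 dollars) = 0.53·u(100 dollars) + 0.47·u(0 dollars) = 0.53·1 + 0.47·0 = 0.53.
Chaining: u(78 dollars) = 0.72·1.00 + 0.28·0.53 = 0.8684.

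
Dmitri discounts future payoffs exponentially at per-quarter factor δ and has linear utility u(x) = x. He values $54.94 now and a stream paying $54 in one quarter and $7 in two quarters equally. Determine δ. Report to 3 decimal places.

Equating present values: 54.94 = 54δ + 7δ².
That is, 7δ² + 54δ − 54.94 = 0, a quadratic in δ.
By the quadratic formula (taking the positive root), δ = (−54 + √4454.32) / 14 ≈ 0.910.

δ ≈ 0.910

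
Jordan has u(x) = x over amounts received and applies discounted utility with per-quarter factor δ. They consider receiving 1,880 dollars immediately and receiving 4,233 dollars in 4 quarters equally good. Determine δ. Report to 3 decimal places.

δ ≈ 0.816

The payoff in 4 quarters is discounted by δ^4, so u(1880) = δ^4·u(4233) and δ^4 = u(1880)/u(4233).
With u(x) = x: δ^4 = 1880/4233 = 0.44413.
So δ = 0.44413^(1/4) ≈ 0.816.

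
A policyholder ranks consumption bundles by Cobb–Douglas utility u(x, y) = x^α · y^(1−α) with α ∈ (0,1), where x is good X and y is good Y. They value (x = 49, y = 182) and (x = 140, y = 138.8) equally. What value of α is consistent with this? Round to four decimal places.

α ≈ 0.2052

Set the two utilities equal: 49^α·182^(1−α) = 140^α·138.8^(1−α).
Rearrange to (49/140)^α = (138.8/182)^(1−α) and take logs: α·-1.0498221 = (1−α)·-0.2709726.
Thus α·(-1.3207947) = -0.2709726, so α = -0.2709726/-1.3207947 ≈ 0.2052.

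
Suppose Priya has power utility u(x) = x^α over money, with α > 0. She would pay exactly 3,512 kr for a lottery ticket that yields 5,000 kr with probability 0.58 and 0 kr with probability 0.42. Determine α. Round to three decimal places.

α ≈ 1.542

EU(lottery) = 0.58·5000^α + 0.42·0 = 0.58·5000^α.
Indifference: 3512^α = 0.58·5000^α, so (3512/5000)^α = 0.58.
α = ln(0.58) / ln(3512/5000) = -0.544727/-0.353252 ≈ 1.542.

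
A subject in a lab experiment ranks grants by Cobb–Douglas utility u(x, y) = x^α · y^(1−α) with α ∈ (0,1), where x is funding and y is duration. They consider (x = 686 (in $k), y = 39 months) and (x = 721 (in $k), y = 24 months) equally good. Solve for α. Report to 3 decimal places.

α ≈ 0.907

The Cobb–Douglas utilities coincide, so 686^α·39^(1−α) = 721^α·24^(1−α).
Taking logs: α·ln 686 + (1−α)·ln 39 = α·ln 721 + (1−α)·ln 24, i.e. α·-0.049762 = (1−α)·-0.485508.
Thus α·(-0.535270) = -0.485508, so α = -0.485508/-0.535270 ≈ 0.907.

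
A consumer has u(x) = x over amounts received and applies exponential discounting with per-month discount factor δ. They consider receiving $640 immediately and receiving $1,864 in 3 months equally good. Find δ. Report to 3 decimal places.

δ ≈ 0.700

Indifference means u(640) = δ^3 · u(1864), so δ^3 = u(640)/u(1864).
With u(x) = x: δ^3 = 640/1864 = 0.34335.
So δ = 0.34335^(1/3) ≈ 0.700.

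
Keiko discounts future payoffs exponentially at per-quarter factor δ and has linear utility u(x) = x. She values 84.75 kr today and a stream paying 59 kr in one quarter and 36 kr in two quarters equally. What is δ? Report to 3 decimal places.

δ ≈ 0.920

Equating present values: 84.75 = 59δ + 36δ².
Rearranged: 36δ² + 59δ − 84.75 = 0.
The positive root is δ = [−59 + √(59² + 4·36·84.75)] / (2·36) = (−59 + 125.240)/72 ≈ 0.920.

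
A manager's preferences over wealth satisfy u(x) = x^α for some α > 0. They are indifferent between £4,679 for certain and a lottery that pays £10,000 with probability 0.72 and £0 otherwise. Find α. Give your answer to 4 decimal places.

The lottery's expected utility is 0.72·u(10000) + 0.28·u(0) = 0.72·10000^α (since u(0) = 0 for α > 0).
Equating: 4679^α = 0.72·10000^α, i.e. 0.4679^α = 0.72.
Taking logs: α·ln(4679/10000) = ln(0.72), so α = -0.3285041 / -0.7595007 ≈ 0.4325.

α ≈ 0.4325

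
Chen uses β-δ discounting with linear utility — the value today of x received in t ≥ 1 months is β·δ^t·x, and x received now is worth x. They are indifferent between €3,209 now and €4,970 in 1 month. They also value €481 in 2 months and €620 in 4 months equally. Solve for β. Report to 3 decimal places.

From the later pair, β·δ^2·481 = β·δ^4·620; dividing through, δ^2 = 481/620 = 0.77581, so δ = 0.88080.
Now use the now-vs-future pair: 3209 = β·δ·4970 gives β = 3209/(0.88080·4970) ≈ 0.733.

β ≈ 0.733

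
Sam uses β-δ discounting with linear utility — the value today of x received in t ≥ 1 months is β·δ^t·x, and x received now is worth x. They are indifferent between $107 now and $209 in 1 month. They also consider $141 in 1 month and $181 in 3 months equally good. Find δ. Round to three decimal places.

δ ≈ 0.883

From the later pair, β·δ^1·141 = β·δ^3·181; dividing through, δ^2 = 141/181 = 0.77901, so δ = 0.88261.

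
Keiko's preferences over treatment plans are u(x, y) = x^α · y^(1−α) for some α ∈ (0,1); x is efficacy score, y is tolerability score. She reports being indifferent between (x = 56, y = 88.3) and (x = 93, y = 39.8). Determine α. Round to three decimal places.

Indifference: 56^α · 88.3^(1−α) = 93^α · 39.8^(1−α).
Rearrange to (56/93)^α = (39.8/88.3)^(1−α) and take logs: α·-0.507248 = (1−α)·-0.796873.
Thus α·(-1.304121) = -0.796873, so α = -0.796873/-1.304121 ≈ 0.611.

α ≈ 0.611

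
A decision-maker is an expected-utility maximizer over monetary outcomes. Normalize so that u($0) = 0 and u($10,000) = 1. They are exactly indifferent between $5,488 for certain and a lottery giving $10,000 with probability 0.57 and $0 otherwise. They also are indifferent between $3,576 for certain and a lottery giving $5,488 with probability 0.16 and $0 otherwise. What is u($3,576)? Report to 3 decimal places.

The first gamble pins u($5,488): it must equal 0.57·1 + 0.43·0 = 0.57.
Then u($3,576) = 0.16·u($5,488) + 0.84·u($0) = 0.16·0.57 + 0.84·0.00 = 0.0912.

0.091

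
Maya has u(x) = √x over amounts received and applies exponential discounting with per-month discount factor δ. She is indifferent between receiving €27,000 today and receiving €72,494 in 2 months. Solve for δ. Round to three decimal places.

δ ≈ 0.781

Equating discounted utilities: u(27000) = δ^2·u(72494) ⇒ δ^2 = u(27000)/u(72494).
With u(x) = √x: δ^2 = √27000/√72494 = √(27000/72494) = 0.61028.
Hence δ = (0.61028)^(1/2) = 0.78121.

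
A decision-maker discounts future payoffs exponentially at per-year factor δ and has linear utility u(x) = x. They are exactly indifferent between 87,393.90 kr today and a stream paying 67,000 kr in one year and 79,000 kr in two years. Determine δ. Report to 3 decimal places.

Present value of the stream is 67000·δ + 79000·δ². Indifference gives 67000δ + 79000δ² = 87393.90.
Rearranged: 79000δ² + 67000δ − 87393.90 = 0.
δ = (−67000 + √(67000² + 4·79000·87393.90)) / (2·79000) = (−67000 + √32105472400.00) / 158000 ≈ 0.710.

δ ≈ 0.710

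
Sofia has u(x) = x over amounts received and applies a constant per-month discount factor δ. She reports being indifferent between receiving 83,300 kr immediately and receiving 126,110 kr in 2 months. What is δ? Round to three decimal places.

δ ≈ 0.813

Equating discounted utilities: u(83300) = δ^2·u(126110) ⇒ δ^2 = u(83300)/u(126110).
With u(x) = x: δ^2 = 83300/126110 = 0.66053.
Taking the square root: δ = 0.66053^(1/2) ≈ 0.813.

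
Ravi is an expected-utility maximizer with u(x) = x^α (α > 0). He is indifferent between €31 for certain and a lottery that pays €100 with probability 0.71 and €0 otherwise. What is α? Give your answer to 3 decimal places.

α ≈ 0.292

EU(lottery) = 0.71·100^α + 0.29·0 = 0.71·100^α.
Equating: 31^α = 0.71·100^α, i.e. 0.3100^α = 0.71.
Taking logs: α·ln(31/100) = ln(0.71), so α = -0.342490 / -1.171183 ≈ 0.292.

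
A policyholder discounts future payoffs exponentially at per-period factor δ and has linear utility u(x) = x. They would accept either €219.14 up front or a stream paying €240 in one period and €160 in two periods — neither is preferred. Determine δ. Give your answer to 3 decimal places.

δ ≈ 0.640

Equating present values: 219.14 = 240δ + 160δ².
Rearranged: 160δ² + 240δ − 219.14 = 0.
δ = (−240 + √(240² + 4·160·219.14)) / (2·160) = (−240 + √197849.60) / 320 ≈ 0.640.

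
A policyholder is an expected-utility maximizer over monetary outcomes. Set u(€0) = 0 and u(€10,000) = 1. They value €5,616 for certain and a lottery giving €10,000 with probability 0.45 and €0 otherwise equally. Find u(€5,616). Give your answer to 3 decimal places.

The indifference gives u(€5,616) = 0.45·u(€10,000) + 0.55·u(€0) = 0.45·1 + 0.55·0 = 0.45.

0.450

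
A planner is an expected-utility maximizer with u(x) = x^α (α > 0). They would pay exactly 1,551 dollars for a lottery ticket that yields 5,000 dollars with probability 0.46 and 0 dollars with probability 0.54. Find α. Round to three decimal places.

α ≈ 0.663

Since u(0) = 0, the lottery's EU is 0.46·5000^α.
Equating: 1551^α = 0.46·5000^α, i.e. 0.3102^α = 0.46.
α = ln(0.46) / ln(1551/5000) = -0.776529/-1.170538 ≈ 0.663.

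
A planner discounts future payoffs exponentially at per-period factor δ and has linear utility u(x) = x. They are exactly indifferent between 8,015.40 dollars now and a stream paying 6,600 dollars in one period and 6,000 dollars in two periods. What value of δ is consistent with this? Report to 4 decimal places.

δ ≈ 0.7300

Equating present values: 8015.40 = 6600δ + 6000δ².
That is, 6000δ² + 6600δ − 8015.40 = 0, a quadratic in δ.
The positive root is δ = [−6600 + √(6600² + 4·6000·8015.40)] / (2·6000) = (−6600 + 15360.000)/12000 ≈ 0.7300.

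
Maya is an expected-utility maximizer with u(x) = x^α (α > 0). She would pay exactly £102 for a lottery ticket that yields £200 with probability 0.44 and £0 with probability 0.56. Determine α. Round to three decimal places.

The lottery's expected utility is 0.44·u(200) + 0.56·u(0) = 0.44·200^α (since u(0) = 0 for α > 0).
Indifference: 102^α = 0.44·200^α, so (102/200)^α = 0.44.
Take logs: α = ln 0.44 / ln(102/200) ≈ 1.21926.

α ≈ 1.219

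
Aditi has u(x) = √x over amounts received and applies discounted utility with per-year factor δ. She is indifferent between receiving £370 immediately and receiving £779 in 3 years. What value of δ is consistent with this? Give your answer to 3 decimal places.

Equating discounted utilities: u(370) = δ^3·u(779) ⇒ δ^3 = u(370)/u(779).
Since u(x) = √x, δ^3 = √(370/779) = 0.68918.
Taking the cube root: δ = 0.68918^(1/3) ≈ 0.883.

δ ≈ 0.883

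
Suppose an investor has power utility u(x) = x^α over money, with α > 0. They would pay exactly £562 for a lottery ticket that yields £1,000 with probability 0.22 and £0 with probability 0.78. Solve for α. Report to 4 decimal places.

The lottery's expected utility is 0.22·u(1000) + 0.78·u(0) = 0.22·1000^α (since u(0) = 0 for α > 0).
Indifference: 562^α = 0.22·1000^α, so (562/1000)^α = 0.22.
α = ln(0.22) / ln(562/1000) = -1.5141277/-0.5762534 ≈ 2.6275.

α ≈ 2.6275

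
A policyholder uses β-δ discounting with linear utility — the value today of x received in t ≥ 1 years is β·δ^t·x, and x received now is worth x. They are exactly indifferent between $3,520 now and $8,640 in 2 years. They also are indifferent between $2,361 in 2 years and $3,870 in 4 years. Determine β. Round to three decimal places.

From the later pair, β·δ^2·2361 = β·δ^4·3870; dividing through, δ^2 = 2361/3870 = 0.61008, so δ = 0.78107.
The first indifference: 3520 = β·δ^2·8640, so β = 3520/(δ^2·8640) = 3520/(0.61008·8640) ≈ 0.668.

β ≈ 0.668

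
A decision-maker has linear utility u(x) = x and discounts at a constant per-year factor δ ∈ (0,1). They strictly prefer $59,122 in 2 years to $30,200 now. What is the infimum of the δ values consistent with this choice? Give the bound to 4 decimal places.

Comparing present values: 30200 < δ^2·59122.
Dividing by 59122: δ^2 > 0.51081. Both sides are positive, so the square root keeps the direction.
δ > (30200/59122)^(1/2) ≈ 0.7147.

δ > 0.7147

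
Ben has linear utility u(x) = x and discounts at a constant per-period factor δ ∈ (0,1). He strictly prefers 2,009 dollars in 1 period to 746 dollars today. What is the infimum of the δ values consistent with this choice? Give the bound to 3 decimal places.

The preference means 746 < δ·2009.
So δ > 746/2009 = 0.37133.

δ > 0.371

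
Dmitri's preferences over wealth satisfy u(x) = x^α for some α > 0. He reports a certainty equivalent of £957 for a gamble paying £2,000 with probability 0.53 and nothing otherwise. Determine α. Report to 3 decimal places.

EU(lottery) = 0.53·2000^α + 0.47·0 = 0.53·2000^α.
Setting u(957) equal to that: 957^α = 0.53·2000^α ⇒ (957/2000)^α = 0.53.
α = ln(0.53) / ln(957/2000) = -0.634878/-0.737099 ≈ 0.861.

α ≈ 0.861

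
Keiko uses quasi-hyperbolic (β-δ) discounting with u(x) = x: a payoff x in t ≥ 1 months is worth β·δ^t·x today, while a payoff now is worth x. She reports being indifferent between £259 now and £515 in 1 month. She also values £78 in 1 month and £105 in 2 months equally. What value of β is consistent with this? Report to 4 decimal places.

From the later pair, β·δ^1·78 = β·δ^2·105; dividing through, δ = 78/105 = 0.74286.
The first indifference: 259 = β·δ·515, so β = 259/(δ·515) = 259/(0.74286·515) ≈ 0.6770.

β ≈ 0.6770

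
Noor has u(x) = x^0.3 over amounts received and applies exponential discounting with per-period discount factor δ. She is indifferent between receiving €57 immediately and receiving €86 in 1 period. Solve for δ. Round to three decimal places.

δ ≈ 0.884

The payoff in 1 period is discounted by δ, so u(57) = δ·u(86) and δ = u(57)/u(86).
Since u(x) = x^0.3, δ = (57/86)^0.3 = 0.66279^0.3 = 0.88392.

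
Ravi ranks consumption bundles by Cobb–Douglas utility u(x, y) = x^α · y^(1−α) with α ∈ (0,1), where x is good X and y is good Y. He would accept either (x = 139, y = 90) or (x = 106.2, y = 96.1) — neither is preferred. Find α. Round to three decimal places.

Indifference: 139^α · 90^(1−α) = 106.2^α · 96.1^(1−α).
Taking logs: α·ln 139 + (1−α)·ln 90 = α·ln 106.2 + (1−α)·ln 96.1, i.e. α·0.269150 = (1−α)·0.065580.
With A = 0.269150 and B = 0.065580: α·A = (1−α)·B, so α = B/(A+B) = 0.065580/0.334730 ≈ 0.196.

α ≈ 0.196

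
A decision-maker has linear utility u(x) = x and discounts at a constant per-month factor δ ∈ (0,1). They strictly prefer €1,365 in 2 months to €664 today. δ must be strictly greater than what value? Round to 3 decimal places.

δ > 0.697

Under u(x) = x this choice says 664 < δ^2·1365.
Hence δ^2 > 664/1365 = 0.48645, and x ↦ x^(1/2) is increasing on (0,∞).
δ > (664/1365)^(1/2) ≈ 0.697.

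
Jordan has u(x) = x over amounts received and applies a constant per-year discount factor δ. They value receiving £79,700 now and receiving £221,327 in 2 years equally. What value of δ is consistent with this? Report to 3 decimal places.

The payoff in 2 years is discounted by δ^2, so u(79700) = δ^2·u(221327) and δ^2 = u(79700)/u(221327).
With u(x) = x: δ^2 = 79700/221327 = 0.36010.
So δ = 0.36010^(1/2) ≈ 0.600.

δ ≈ 0.600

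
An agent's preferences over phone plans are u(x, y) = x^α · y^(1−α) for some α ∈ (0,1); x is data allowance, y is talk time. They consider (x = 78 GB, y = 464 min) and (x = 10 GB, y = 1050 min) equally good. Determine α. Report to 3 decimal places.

Set the two utilities equal: 78^α·464^(1−α) = 10^α·1050^(1−α).
Taking logs: α·ln 78 + (1−α)·ln 464 = α·ln 10 + (1−α)·ln 1050, i.e. α·2.054124 = (1−α)·0.816661.
So α/(1−α) = (0.816661)/(2.054124) = 0.397571, and α = 0.397571/1.397571 ≈ 0.284.

α ≈ 0.284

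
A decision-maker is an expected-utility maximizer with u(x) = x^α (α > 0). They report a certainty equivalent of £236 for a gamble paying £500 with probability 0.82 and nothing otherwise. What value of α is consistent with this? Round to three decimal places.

α ≈ 0.264

Since u(0) = 0, the lottery's EU is 0.82·500^α.
Equating: 236^α = 0.82·500^α, i.e. 0.4720^α = 0.82.
α = ln(0.82) / ln(236/500) = -0.198451/-0.750776 ≈ 0.264.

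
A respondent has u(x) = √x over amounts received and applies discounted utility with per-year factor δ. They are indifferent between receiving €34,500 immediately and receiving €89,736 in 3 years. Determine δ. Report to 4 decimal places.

δ ≈ 0.8527

The payoff in 3 years is discounted by δ^3, so u(34500) = δ^3·u(89736) and δ^3 = u(34500)/u(89736).
With u(x) = √x: δ^3 = √34500/√89736 = √(34500/89736) = 0.62005.
So δ = 0.62005^(1/3) ≈ 0.8527.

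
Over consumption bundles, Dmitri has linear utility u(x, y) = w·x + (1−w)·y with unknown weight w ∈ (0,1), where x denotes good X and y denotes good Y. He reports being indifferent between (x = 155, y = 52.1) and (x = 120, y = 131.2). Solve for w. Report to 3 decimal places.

Equating utilities: w·155 + (1−w)·52.1 = w·120 + (1−w)·131.2.
w·(155−120) = (1−w)·(131.2−52.1), i.e. w·35 = (1−w)·79.1.
Hence w = 79.1/(35+79.1) = 79.1/114.1 = 0.693.

w = 0.693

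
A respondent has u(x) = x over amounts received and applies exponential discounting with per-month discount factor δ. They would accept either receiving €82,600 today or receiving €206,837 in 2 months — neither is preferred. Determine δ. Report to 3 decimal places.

Indifference means u(82600) = δ^2 · u(206837), so δ^2 = u(82600)/u(206837).
With u(x) = x: δ^2 = 82600/206837 = 0.39935.
Taking the square root: δ = 0.39935^(1/2) ≈ 0.632.

δ ≈ 0.632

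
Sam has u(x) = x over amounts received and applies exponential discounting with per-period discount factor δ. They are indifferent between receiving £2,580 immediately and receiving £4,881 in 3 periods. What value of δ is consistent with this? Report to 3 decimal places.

The payoff in 3 periods is discounted by δ^3, so u(2580) = δ^3·u(4881) and δ^3 = u(2580)/u(4881).
With u(x) = x: δ^3 = 2580/4881 = 0.52858.
Taking the cube root: δ = 0.52858^(1/3) ≈ 0.809.

δ ≈ 0.809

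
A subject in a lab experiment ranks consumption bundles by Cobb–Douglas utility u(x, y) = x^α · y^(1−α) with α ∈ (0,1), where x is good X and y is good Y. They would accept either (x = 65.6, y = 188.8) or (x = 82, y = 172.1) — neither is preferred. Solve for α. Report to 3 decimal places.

Set the two utilities equal: 65.6^α·188.8^(1−α) = 82^α·172.1^(1−α).
Rearrange to (65.6/82)^α = (172.1/188.8)^(1−α) and take logs: α·-0.223144 = (1−α)·-0.092613.
Thus α·(-0.315757) = -0.092613, so α = -0.092613/-0.315757 ≈ 0.293.

α ≈ 0.293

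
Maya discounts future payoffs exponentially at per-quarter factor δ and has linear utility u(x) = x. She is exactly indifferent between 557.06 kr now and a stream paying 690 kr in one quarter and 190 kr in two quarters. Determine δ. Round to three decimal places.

δ ≈ 0.680

Equating present values: 557.06 = 690δ + 190δ².
That is, 190δ² + 690δ − 557.06 = 0, a quadratic in δ.
δ = (−690 + √(690² + 4·190·557.06)) / (2·190) = (−690 + √899465.60) / 380 ≈ 0.680.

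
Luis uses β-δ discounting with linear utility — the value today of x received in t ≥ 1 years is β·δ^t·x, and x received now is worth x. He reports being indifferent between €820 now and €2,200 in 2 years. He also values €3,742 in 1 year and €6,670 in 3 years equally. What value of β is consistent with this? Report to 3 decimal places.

β ≈ 0.664

The second indifference involves only future payoffs, so β cancels: β·δ^1·3742 = β·δ^3·6670, giving δ^2 = 3742/6670 = 0.56102, so δ = 0.74901.
The first indifference: 820 = β·δ^2·2200, so β = 820/(δ^2·2200) = 820/(0.56102·2200) ≈ 0.664.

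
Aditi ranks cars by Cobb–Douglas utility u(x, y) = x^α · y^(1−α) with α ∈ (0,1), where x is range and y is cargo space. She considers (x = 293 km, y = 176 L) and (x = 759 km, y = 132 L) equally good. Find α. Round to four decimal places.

α ≈ 0.2321

Set the two utilities equal: 293^α·176^(1−α) = 759^α·132^(1−α).
Taking logs: α·ln 293 + (1−α)·ln 176 = α·ln 759 + (1−α)·ln 132, i.e. α·-0.9518292 = (1−α)·-0.2876821.
With A = -0.9518292 and B = -0.2876821: α·A = (1−α)·B, so α = B/(A+B) = -0.2876821/-1.2395113 ≈ 0.2321.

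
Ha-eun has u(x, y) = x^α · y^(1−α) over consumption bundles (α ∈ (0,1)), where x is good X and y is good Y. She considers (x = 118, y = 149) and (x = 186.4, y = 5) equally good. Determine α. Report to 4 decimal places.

α ≈ 0.8813

Indifference: 118^α · 149^(1−α) = 186.4^α · 5^(1−α).
Taking logs: α·ln 118 + (1−α)·ln 149 = α·ln 186.4 + (1−α)·ln 5, i.e. α·-0.4572103 = (1−α)·-3.3945084.
With A = -0.4572103 and B = -3.3945084: α·A = (1−α)·B, so α = B/(A+B) = -3.3945084/-3.8517187 ≈ 0.8813.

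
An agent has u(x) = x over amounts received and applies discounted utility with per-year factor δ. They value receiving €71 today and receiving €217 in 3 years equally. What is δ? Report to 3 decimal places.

δ ≈ 0.689

Equating discounted utilities: u(71) = δ^3·u(217) ⇒ δ^3 = u(71)/u(217).
With u(x) = x: δ^3 = 71/217 = 0.32719.
So δ = 0.32719^(1/3) ≈ 0.689.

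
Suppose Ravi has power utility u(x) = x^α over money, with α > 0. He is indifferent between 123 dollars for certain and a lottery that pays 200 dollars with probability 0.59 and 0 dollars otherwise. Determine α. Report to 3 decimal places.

Since u(0) = 0, the lottery's EU is 0.59·200^α.
Indifference: 123^α = 0.59·200^α, so (123/200)^α = 0.59.
α = ln(0.59) / ln(123/200) = -0.527633/-0.486133 ≈ 1.085.

α ≈ 1.085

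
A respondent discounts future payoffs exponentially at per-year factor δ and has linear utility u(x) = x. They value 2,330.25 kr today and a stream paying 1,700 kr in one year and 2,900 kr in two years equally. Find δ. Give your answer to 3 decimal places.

The stream is worth 1700δ + 2900δ² today, so 1700δ + 2900δ² = 2330.25.
So 2900δ² + 1700δ − 2330.25 = 0.
δ = (−1700 + √(1700² + 4·2900·2330.25)) / (2·2900) = (−1700 + √29920900.00) / 5800 ≈ 0.650.

δ ≈ 0.650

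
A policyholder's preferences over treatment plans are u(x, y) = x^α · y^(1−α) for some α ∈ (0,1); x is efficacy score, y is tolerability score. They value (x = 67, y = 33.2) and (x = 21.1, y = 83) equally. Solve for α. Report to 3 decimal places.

α ≈ 0.442

Set the two utilities equal: 67^α·33.2^(1−α) = 21.1^α·83^(1−α).
Rearrange to (67/21.1)^α = (83/33.2)^(1−α) and take logs: α·1.155420 = (1−α)·0.916291.
So α/(1−α) = (0.916291)/(1.155420) = 0.793037, and α = 0.793037/1.793037 ≈ 0.442.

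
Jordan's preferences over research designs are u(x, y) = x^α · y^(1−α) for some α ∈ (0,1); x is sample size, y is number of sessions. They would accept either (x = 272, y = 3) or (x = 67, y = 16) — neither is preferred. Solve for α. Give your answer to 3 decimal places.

Indifference: 272^α · 3^(1−α) = 67^α · 16^(1−α).
Taking logs: α·ln 272 + (1−α)·ln 3 = α·ln 67 + (1−α)·ln 16, i.e. α·1.401109 = (1−α)·1.673976.
Thus α·(3.075085) = 1.673976, so α = 1.673976/3.075085 ≈ 0.544.

α ≈ 0.544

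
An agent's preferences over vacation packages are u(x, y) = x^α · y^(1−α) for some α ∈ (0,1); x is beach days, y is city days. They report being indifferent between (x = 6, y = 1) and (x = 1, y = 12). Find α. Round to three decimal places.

α ≈ 0.581

Set the two utilities equal: 6^α·1^(1−α) = 1^α·12^(1−α).
Rearrange to (6/1)^α = (12/1)^(1−α) and take logs: α·1.791759 = (1−α)·2.484907.
With A = 1.791759 and B = 2.484907: α·A = (1−α)·B, so α = B/(A+B) = 2.484907/4.276666 ≈ 0.581.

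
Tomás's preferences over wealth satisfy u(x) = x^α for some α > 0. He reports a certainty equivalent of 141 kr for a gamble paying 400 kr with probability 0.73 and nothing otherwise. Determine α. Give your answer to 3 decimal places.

The lottery's expected utility is 0.73·u(400) + 0.27·u(0) = 0.73·400^α (since u(0) = 0 for α > 0).
Equating: 141^α = 0.73·400^α, i.e. 0.3525^α = 0.73.
α = ln(0.73) / ln(141/400) = -0.314711/-1.042705 ≈ 0.302.

α ≈ 0.302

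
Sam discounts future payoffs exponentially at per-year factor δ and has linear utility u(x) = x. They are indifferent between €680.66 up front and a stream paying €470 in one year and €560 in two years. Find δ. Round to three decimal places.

δ ≈ 0.760

Present value of the stream is 470·δ + 560·δ². Indifference gives 470δ + 560δ² = 680.66.
That is, 560δ² + 470δ − 680.66 = 0, a quadratic in δ.
By the quadratic formula (taking the positive root), δ = (−470 + √1745578.40) / 1120 ≈ 0.760.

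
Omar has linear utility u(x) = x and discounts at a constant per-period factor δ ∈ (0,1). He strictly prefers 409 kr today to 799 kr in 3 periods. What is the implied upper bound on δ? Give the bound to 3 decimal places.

The preference means 409 > δ^3·799.
So δ^3 < 409/799 = 0.51189; taking the cube root of both positive sides preserves the inequality.
δ < (409/799)^(1/3) ≈ 0.800.

δ < 0.800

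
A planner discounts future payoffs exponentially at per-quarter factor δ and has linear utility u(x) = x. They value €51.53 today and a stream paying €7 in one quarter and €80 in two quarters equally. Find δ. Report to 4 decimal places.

Equating present values: 51.53 = 7δ + 80δ².
So 80δ² + 7δ − 51.53 = 0.
The positive root is δ = [−7 + √(7² + 4·80·51.53)] / (2·80) = (−7 + 128.602)/160 ≈ 0.7600.

δ ≈ 0.7600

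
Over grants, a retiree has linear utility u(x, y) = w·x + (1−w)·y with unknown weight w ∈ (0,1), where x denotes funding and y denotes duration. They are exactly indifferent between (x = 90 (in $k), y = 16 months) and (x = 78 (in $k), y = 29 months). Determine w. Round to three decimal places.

w = 0.520

u(90,16) = u(78,29) means w·90 + (1−w)·16 = w·78 + (1−w)·29.
w·(90−78) = (1−w)·(29−16), i.e. w·12 = (1−w)·13.
So w/(1−w) = 13/12 = 1.0833, giving w = 13/(12+13) = 0.520.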